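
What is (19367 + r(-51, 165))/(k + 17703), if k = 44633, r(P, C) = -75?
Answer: 4823/15584 ≈ 0.30948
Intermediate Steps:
(19367 + r(-51, 165))/(k + 17703) = (19367 - 75)/(44633 + 17703) = 19292/62336 = 19292*(1/62336) = 4823/15584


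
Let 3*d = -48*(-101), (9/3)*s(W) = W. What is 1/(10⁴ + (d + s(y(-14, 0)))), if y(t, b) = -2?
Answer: 3/34846 ≈ 8.6093e-5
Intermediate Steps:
s(W) = W/3
d = 1616 (d = (-48*(-101))/3 = (⅓)*4848 = 1616)
1/(10⁴ + (d + s(y(-14, 0)))) = 1/(10⁴ + (1616 + (⅓)*(-2))) = 1/(10000 + (1616 - ⅔)) = 1/(10000 + 4846/3) = 1/(34846/3) = 3/34846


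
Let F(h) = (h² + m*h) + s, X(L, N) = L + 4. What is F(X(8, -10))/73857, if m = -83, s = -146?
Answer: -998/73857 ≈ -0.013513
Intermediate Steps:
X(L, N) = 4 + L
F(h) = -146 + h² - 83*h (F(h) = (h² - 83*h) - 146 = -146 + h² - 83*h)
F(X(8, -10))/73857 = (-146 + (4 + 8)² - 83*(4 + 8))/73857 = (-146 + 12² - 83*12)*(1/73857) = (-146 + 144 - 996)*(1/73857) = -998*1/73857 = -998/73857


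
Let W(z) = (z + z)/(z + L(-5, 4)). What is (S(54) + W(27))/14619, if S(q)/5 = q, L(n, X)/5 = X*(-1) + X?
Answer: 272/14619 ≈ 0.018606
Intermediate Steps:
L(n, X) = 0 (L(n, X) = 5*(X*(-1) + X) = 5*(-X + X) = 5*0 = 0)
S(q) = 5*q
W(z) = 2 (W(z) = (z + z)/(z + 0) = (2*z)/z = 2)
(S(54) + W(27))/14619 = (5*54 + 2)/14619 = (270 + 2)*(1/14619) = 272*(1/14619) = 272/14619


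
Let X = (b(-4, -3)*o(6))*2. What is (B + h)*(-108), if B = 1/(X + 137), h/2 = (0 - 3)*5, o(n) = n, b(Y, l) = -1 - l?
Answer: 521532/161 ≈ 3239.3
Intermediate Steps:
X = 24 (X = ((-1 - 1*(-3))*6)*2 = ((-1 + 3)*6)*2 = (2*6)*2 = 12*2 = 24)
h = -30 (h = 2*((0 - 3)*5) = 2*(-3*5) = 2*(-15) = -30)
B = 1/161 (B = 1/(24 + 137) = 1/161 ≈ 0.0062112)
(B + h)*(-108) = (1/161 - 30)*(-108) = -4829/161*(-108) = 521532/161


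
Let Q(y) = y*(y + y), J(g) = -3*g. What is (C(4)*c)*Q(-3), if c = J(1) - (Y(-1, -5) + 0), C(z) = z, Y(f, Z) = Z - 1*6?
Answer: 576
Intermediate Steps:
Y(f, Z) = -6 + Z (Y(f, Z) = Z - 6 = -6 + Z)
Q(y) = 2*y² (Q(y) = y*(2*y) = 2*y²)
c = 8 (c = -3*1 - ((-6 - 5) + 0) = -3 - (-11 + 0) = -3 - 1*(-11) = -3 + 11 = 8)
(C(4)*c)*Q(-3) = (4*8)*(2*(-3)²) = 32*(2*9) = 32*18 = 576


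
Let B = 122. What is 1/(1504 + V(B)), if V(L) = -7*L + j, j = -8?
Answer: 1/642 ≈ 0.0015576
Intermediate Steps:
V(L) = -8 - 7*L (V(L) = -7*L - 8 = -8 - 7*L)
1/(1504 + V(B)) = 1/(1504 + (-8 - 7*122)) = 1/(1504 + (-8 - 854)) = 1/(1504 - 862) = 1/642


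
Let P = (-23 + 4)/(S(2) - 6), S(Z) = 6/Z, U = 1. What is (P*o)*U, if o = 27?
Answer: 171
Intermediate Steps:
P = 19/3 (P = (-23 + 4)/(6/2 - 6) = -19/(6*(½) - 6) = -19/(3 - 6) = -19/(-3) = -19*(-⅓) = 19/3 ≈ 6.3333)
(P*o)*U = ((19/3)*27)*1 = 171*1 = 171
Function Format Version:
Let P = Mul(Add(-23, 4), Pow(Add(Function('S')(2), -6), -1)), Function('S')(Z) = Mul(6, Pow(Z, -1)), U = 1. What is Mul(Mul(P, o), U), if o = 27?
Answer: 171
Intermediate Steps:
P = Rational(19, 3) (P = Mul(Add(-23, 4), Pow(Add(Mul(6, Pow(2, -1)), -6), -1)) = Mul(-19, Pow(Add(Mul(6, Rational(1, 2)), -6), -1)) = Mul(-19, Pow(Add(3, -6), -1)) = Mul(-19, Pow(-3, -1)) = Mul(-19, Rational(-1, 3)) = Rational(19, 3) ≈ 6.3333)
Mul(Mul(P, o), U) = Mul(Mul(Rational(19, 3), 27), 1) = Mul(171, 1) = 171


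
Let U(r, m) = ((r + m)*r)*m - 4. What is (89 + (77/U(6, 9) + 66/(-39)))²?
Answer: 29365561/3844 ≈ 7639.3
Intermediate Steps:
U(r, m) = -4 + m*r*(m + r) (U(r, m) = ((m + r)*r)*m - 4 = (r*(m + r))*m - 4 = m*r*(m + r) - 4 = -4 + m*r*(m + r))
(89 + (77/U(6, 9) + 66/(-39)))² = (89 + (77/(-4 + 9*6² + 6*9²) + 66/(-39)))² = (89 + (77/(-4 + 9*36 + 6*81) + 66*(-1/39)))² = (89 + (77/(-4 + 324 + 486) - 22/13))² = (89 + (77/806 - 22/13))² = (89 - 99/62)² = (5419/62)² = 29365561/3844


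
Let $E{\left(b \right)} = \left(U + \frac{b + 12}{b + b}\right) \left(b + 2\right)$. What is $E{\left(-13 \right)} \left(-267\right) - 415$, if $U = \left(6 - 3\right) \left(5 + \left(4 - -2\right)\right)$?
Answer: $\frac{2512093}{26} \approx 96619.0$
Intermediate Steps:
$U = 33$ ($U = 3 \left(5 + \left(4 + 2\right)\right) = 3 \left(5 + 6\right) = 3 \cdot 11 = 33$)
$E{\left(b \right)} = \left(2 + b\right) \left(33 + \frac{12 + b}{2 b}\right)$ ($E{\left(b \right)} = \left(33 + \frac{b + 12}{b + b}\right) \left(b + 2\right) = \left(33 + \frac{12 + b}{2 b}\right) \left(2 + b\right) = \left(2 + b\right) \left(33 + \frac{12 + b}{2 b}\right)$)
$E{\left(-13 \right)} \left(-267\right) - 415 = \left(73 + \frac{12}{-13} + \frac{67}{2} \left(-13\right)\right) \left(-267\right) - 415 = \left(73 + 12 \left(- \frac{1}{13}\right) - \frac{871}{2}\right) \left(-267\right) - 415 = \left(73 - \frac{12}{13} - \frac{871}{2}\right) \left(-267\right) - 415 = \left(- \frac{9449}{26}\right) \left(-267\right) - 415 = \frac{2522883}{26} - 415 = \frac{2512093}{26}$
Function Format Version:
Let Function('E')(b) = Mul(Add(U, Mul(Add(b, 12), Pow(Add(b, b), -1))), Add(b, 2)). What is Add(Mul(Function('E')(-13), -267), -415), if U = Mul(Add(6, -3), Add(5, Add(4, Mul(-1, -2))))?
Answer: Rational(2512093, 26) ≈ 96619.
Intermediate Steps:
U = 33 (U = Mul(3, Add(5, Add(4, 2))) = Mul(3, Add(5, 6)) = Mul(3, 11) = 33)
Function('E')(b) = Mul(Add(2, b), Add(33, Mul(Rational(1, 2), Pow(b, -1), Add(12, b)))) (Function('E')(b) = Mul(Add(33, Mul(Add(b, 12), Pow(Add(b, b), -1))), Add(b, 2)) = Mul(Add(33, Mul(Add(12, b), Pow(Mul(2, b), -1))), Add(2, b)) = Mul(Add(33, Mul(Add(12, b), Mul(Rational(1, 2), Pow(b, -1)))), Add(2, b)) = Mul(Add(33, Mul(Rational(1, 2), Pow(b, -1), Add(12, b))), Add(2, b)) = Mul(Add(2, b), Add(33, Mul(Rational(1, 2), Pow(b, -1), Add(12, b)))))
Add(Mul(Function('E')(-13), -267), -415) = Add(Mul(Add(73, Mul(12, Pow(-13, -1)), Mul(Rational(67, 2), -13)), -267), -415) = Add(Mul(Add(73, Mul(12, Rational(-1, 13)), Rational(-871, 2)), -267), -415) = Add(Mul(Add(73, Rational(-12, 13), Rational(-871, 2)), -267), -415) = Add(Mul(Rational(-9449, 26), -267), -415) = Add(Rational(2522883, 26), -415) = Rational(2512093, 26)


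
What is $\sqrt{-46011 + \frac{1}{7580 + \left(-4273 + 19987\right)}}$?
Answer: $\frac{i \sqrt{24966048747502}}{23294} \approx 214.5 i$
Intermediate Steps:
$\sqrt{-46011 + \frac{1}{7580 + \left(-4273 + 19987\right)}} = \sqrt{-46011 + \frac{1}{7580 + 15714}} = \sqrt{-46011 + \frac{1}{23294}} = \sqrt{- \frac{1071780233}{23294}} = \frac{i \sqrt{24966048747502}}{23294}$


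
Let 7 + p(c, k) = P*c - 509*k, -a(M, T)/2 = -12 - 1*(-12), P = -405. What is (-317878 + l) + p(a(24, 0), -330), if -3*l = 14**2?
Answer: -449941/3 ≈ -1.4998e+5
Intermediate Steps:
a(M, T) = 0 (a(M, T) = -2*(-12 - 1*(-12)) = -2*(-12 + 12) = -2*0 = 0)
l = -196/3 (l = -1/3*14**2 = -1/3*196 = -196/3 ≈ -65.333)
p(c, k) = -7 - 509*k - 405*c (p(c, k) = -7 + (-405*c - 509*k) = -7 + (-509*k - 405*c) = -7 - 509*k - 405*c)
(-317878 + l) + p(a(24, 0), -330) = (-317878 - 196/3) + (-7 - 509*(-330) - 405*0) = -953830/3 + (-7 + 167970 + 0) = -953830/3 + 167963 = -449941/3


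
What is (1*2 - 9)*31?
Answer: -217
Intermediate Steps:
(1*2 - 9)*31 = (2 - 9)*31 = -7*31 = -217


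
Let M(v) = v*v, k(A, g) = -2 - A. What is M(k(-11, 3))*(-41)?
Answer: -3321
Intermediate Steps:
M(v) = v²
M(k(-11, 3))*(-41) = (-2 - 1*(-11))²*(-41) = (-2 + 11)²*(-41) = 9²*(-41) = 81*(-41) = -3321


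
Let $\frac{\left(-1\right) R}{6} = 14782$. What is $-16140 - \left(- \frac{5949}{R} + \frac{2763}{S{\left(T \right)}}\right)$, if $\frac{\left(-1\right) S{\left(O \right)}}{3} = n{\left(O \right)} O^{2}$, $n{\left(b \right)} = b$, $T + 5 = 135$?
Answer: $- \frac{262082838135639}{16238027000} \approx -16140.0$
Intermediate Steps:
$T = 130$ ($T = -5 + 135 = 130$)
$R = -88692$ ($R = \left(-6\right) 14782 = -88692$)
$S{\left(O \right)} = - 3 O^{3}$ ($S{\left(O \right)} = - 3 O O^{2} = - 3 O^{3}$)
$-16140 - \left(- \frac{5949}{R} + \frac{2763}{S{\left(T \right)}}\right) = -16140 + \left(- \frac{2763}{\left(-3\right) 130^{3}} + \frac{5949}{-88692}\right) = -16140 - \left(\frac{1983}{29564} + \frac{2763}{\left(-3\right) 2197000}\right) = -16140 - \left(\frac{1983}{29564} + \frac{2763}{-6591000}\right) = -16140 - \frac{1082355639}{16238027000} = - \frac{262082838135639}{16238027000}$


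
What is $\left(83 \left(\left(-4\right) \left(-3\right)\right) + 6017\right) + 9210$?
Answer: $16223$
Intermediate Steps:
$\left(83 \left(\left(-4\right) \left(-3\right)\right) + 6017\right) + 9210 = \left(83 \cdot 12 + 6017\right) + 9210 = \left(996 + 6017\right) + 9210 = 7013 + 9210 = 16223$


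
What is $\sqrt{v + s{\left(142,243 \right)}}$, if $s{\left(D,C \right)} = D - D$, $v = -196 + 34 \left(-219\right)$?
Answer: $i \sqrt{7642} \approx 87.419 i$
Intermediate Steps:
$v = -7642$ ($v = -196 - 7446 = -7642$)
$s{\left(D,C \right)} = 0$
$\sqrt{v + s{\left(142,243 \right)}} = \sqrt{-7642 + 0} = \sqrt{-7642} = i \sqrt{7642}$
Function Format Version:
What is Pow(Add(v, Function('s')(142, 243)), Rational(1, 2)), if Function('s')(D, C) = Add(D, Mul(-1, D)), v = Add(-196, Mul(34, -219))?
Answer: Mul(I, Pow(7642, Rational(1, 2))) ≈ Mul(87.419, I)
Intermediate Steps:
v = -7642 (v = Add(-196, -7446) = -7642)
Function('s')(D, C) = 0
Pow(Add(v, Function('s')(142, 243)), Rational(1, 2)) = Pow(Add(-7642, 0), Rational(1, 2)) = Pow(-7642, Rational(1, 2)) = Mul(I, Pow(7642, Rational(1, 2)))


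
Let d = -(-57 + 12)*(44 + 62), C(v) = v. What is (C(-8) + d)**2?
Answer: 22676644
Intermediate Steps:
d = 4770 (d = -(-45)*106 = -1*(-4770) = 4770)
(C(-8) + d)**2 = (-8 + 4770)**2 = 4762**2 = 22676644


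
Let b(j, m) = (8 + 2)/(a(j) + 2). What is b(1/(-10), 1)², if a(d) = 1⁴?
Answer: 100/9 ≈ 11.111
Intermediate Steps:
a(d) = 1
b(j, m) = 10/3 (b(j, m) = (8 + 2)/(1 + 2) = 10/3)
b(1/(-10), 1)² = (10/3)² = 100/9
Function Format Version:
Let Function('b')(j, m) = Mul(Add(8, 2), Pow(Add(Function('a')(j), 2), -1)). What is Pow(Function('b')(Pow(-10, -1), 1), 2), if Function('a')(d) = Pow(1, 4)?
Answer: Rational(100, 9) ≈ 11.111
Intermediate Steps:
Function('a')(d) = 1
Function('b')(j, m) = Rational(10, 3) (Function('b')(j, m) = Mul(Add(8, 2), Pow(Add(1, 2), -1)) = Mul(10, Pow(3, -1)) = Mul(10, Rational(1, 3)) = Rational(10, 3))
Pow(Function('b')(Pow(-10, -1), 1), 2) = Pow(Rational(10, 3), 2) = Rational(100, 9)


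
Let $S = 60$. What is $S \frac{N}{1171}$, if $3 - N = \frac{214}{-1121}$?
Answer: $\frac{214620}{1312691} \approx 0.1635$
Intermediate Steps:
$N = \frac{3577}{1121}$ ($N = 3 - \frac{214}{-1121} = 3 - 214 \left(- \frac{1}{1121}\right) = 3 - - \frac{214}{1121} = 3 + \frac{214}{1121} = \frac{3577}{1121} \approx 3.1909$)
$S \frac{N}{1171} = 60 \frac{3577}{1121 \cdot 1171} = 60 \cdot \frac{3577}{1121} \cdot \frac{1}{1171} = 60 \cdot \frac{3577}{1312691} = \frac{214620}{1312691}$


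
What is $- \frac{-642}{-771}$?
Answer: $- \frac{214}{257} \approx -0.83268$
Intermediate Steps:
$- \frac{-642}{-771} = - \frac{\left(-642\right) \left(-1\right)}{771} = \left(-1\right) \frac{214}{257} = - \frac{214}{257}$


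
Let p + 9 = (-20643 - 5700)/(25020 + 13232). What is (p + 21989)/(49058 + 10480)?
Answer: 840752617/2277447576 ≈ 0.36916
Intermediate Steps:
p = -370611/38252 (p = -9 + (-20643 - 5700)/(25020 + 13232) = -9 - 26343/38252 = -370611/38252 ≈ -9.6887)
(p + 21989)/(49058 + 10480) = (-370611/38252 + 21989)/(49058 + 10480) = (840752617/38252)/59538 = (840752617/38252)*(1/59538) = 840752617/2277447576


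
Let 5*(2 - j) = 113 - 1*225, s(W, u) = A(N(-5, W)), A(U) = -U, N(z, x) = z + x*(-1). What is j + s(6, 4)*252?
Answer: 13982/5 ≈ 2796.4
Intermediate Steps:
N(z, x) = z - x
s(W, u) = 5 + W (s(W, u) = -(-5 - W) = 5 + W)
j = 122/5 (j = 2 - (113 - 1*225)/5 = 2 - (113 - 225)/5 = 2 - ⅕*(-112) = 2 + 112/5 = 122/5 ≈ 24.400)
j + s(6, 4)*252 = 122/5 + (5 + 6)*252 = 122/5 + 11*252 = 122/5 + 2772 = 13982/5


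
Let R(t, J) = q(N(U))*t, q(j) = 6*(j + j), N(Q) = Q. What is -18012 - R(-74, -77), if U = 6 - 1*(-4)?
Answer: -9132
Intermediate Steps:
U = 10 (U = 6 + 4 = 10)
q(j) = 12*j (q(j) = 6*(2*j) = 12*j)
R(t, J) = 120*t (R(t, J) = (12*10)*t = 120*t)
-18012 - R(-74, -77) = -18012 - 120*(-74) = -18012 - 1*(-8880) = -18012 + 8880 = -9132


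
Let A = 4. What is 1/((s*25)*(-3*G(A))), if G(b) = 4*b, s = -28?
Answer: 1/33600 ≈ 2.9762e-5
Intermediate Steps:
1/((s*25)*(-3*G(A))) = 1/((-28*25)*(-12*4)) = 1/(-(-2100)*16) = 1/(-700*(-48)) = 1/33600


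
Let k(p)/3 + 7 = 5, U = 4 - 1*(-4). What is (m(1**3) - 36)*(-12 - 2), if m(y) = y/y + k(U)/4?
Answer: 511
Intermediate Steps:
U = 8 (U = 4 + 4 = 8)
k(p) = -6 (k(p) = -21 + 3*5 = -21 + 15 = -6)
m(y) = -1/2 (m(y) = y/y - 6/4 = 1 - 6*1/4 = 1 - 3/2 = -1/2)
(m(1**3) - 36)*(-12 - 2) = (-1/2 - 36)*(-12 - 2) = -73/2*(-14) = 511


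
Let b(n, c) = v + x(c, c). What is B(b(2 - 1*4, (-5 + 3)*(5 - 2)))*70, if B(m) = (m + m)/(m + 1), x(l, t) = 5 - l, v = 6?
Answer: 1190/9 ≈ 132.22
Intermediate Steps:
b(n, c) = 11 - c (b(n, c) = 6 + (5 - c) = 11 - c)
B(m) = 2*m/(1 + m) (B(m) = (2*m)/(1 + m) = 2*m/(1 + m))
B(b(2 - 1*4, (-5 + 3)*(5 - 2)))*70 = (2*(11 - (-5 + 3)*(5 - 2))/(1 + (11 - (-5 + 3)*(5 - 2))))*70 = (2*(11 - (-2)*3)/(1 + (11 - (-2)*3)))*70 = (2*(11 - 1*(-6))/(1 + (11 - 1*(-6))))*70 = (2*(11 + 6)/(1 + (11 + 6)))*70 = (2*17/(1 + 17))*70 = (2*17/18)*70 = (2*17*(1/18))*70 = (17/9)*70 = 1190/9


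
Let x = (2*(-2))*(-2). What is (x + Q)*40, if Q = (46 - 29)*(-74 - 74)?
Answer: -100320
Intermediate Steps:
x = 8 (x = -4*(-2) = 8)
Q = -2516 (Q = 17*(-148) = -2516)
(x + Q)*40 = (8 - 2516)*40 = -2508*40 = -100320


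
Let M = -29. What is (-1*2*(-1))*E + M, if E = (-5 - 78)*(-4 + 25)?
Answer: -3515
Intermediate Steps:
E = -1743 (E = -83*21 = -1743)
(-1*2*(-1))*E + M = (-1*2*(-1))*(-1743) - 29 = -2*(-1)*(-1743) - 29 = 2*(-1743) - 29 = -3486 - 29 = -3515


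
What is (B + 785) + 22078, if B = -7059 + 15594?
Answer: 31398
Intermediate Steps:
B = 8535
(B + 785) + 22078 = (8535 + 785) + 22078 = 9320 + 22078 = 31398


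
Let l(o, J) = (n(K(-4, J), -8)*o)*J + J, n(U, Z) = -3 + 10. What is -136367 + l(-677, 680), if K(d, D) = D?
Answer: -3358207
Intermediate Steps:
n(U, Z) = 7
l(o, J) = J + 7*J*o (l(o, J) = (7*o)*J + J = 7*J*o + J = J + 7*J*o)
-136367 + l(-677, 680) = -136367 + 680*(1 + 7*(-677)) = -136367 + 680*(1 - 4739) = -136367 + 680*(-4738) = -136367 - 3221840 = -3358207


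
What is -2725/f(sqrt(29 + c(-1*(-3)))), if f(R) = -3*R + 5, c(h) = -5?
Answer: 13625/191 + 16350*sqrt(6)/191 ≈ 281.02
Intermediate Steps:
f(R) = 5 - 3*R
-2725/f(sqrt(29 + c(-1*(-3)))) = -2725/(5 - 3*sqrt(29 - 5)) = -2725/(5 - 6*sqrt(6))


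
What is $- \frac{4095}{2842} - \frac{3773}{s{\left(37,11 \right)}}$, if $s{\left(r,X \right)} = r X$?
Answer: $- \frac{160903}{15022} \approx -10.711$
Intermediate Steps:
$s{\left(r,X \right)} = X r$
$- \frac{4095}{2842} - \frac{3773}{s{\left(37,11 \right)}} = - \frac{4095}{2842} - \frac{3773}{11 \cdot 37} = \left(-4095\right) \frac{1}{2842} - \frac{3773}{407} = - \frac{585}{406} - \frac{343}{37} = - \frac{160903}{15022}$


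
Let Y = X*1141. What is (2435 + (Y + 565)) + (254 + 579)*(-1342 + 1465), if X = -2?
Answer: 103177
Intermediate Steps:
Y = -2282 (Y = -2*1141 = -2282)
(2435 + (Y + 565)) + (254 + 579)*(-1342 + 1465) = (2435 + (-2282 + 565)) + (254 + 579)*(-1342 + 1465) = (2435 - 1717) + 833*123 = 718 + 102459 = 103177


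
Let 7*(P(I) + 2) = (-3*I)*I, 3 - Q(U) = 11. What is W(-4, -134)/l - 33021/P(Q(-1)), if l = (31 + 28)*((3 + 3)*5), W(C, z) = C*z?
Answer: 204620303/182310 ≈ 1122.4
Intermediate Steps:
Q(U) = -8 (Q(U) = 3 - 1*11 = 3 - 11 = -8)
P(I) = -2 - 3*I²/7 (P(I) = -2 + ((-3*I)*I)/7 = -2 + (-3*I²)/7 = -2 - 3*I²/7)
l = 1770 (l = 59*(6*5) = 59*30 = 1770)
W(-4, -134)/l - 33021/P(Q(-1)) = -4*(-134)/1770 - 33021/(-2 - 3/7*(-8)²) = 536*(1/1770) - 33021/(-2 - 3/7*64) = 268/885 - 33021/(-2 - 192/7) = 268/885 - 33021/(-206/7) = 268/885 - 33021*(-7/206) = 268/885 + 231147/206 = 204620303/182310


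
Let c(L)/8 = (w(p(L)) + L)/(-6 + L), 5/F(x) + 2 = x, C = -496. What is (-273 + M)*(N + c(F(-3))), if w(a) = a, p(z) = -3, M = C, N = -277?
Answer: 1466483/7 ≈ 2.0950e+5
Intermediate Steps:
M = -496
F(x) = 5/(-2 + x)
c(L) = 8*(-3 + L)/(-6 + L) (c(L) = 8*((-3 + L)/(-6 + L)) = 8*(-3 + L)/(-6 + L))
(-273 + M)*(N + c(F(-3))) = (-273 - 496)*(-277 + 8*(-3 + 5/(-2 - 3))/(-6 + 5/(-2 - 3))) = -769*(-277 + 8*(-3 + 5/(-5))/(-6 + 5/(-5))) = -769*(-277 + 8*(-3 + 5*(-⅕))/(-6 + 5*(-⅕))) = -769*(-277 + 8*(-3 - 1)/(-6 - 1)) = -769*(-277 + 8*(-4)/(-7)) = -769*(-277 + 8*(-⅐)*(-4)) = -769*(-277 + 32/7) = -769*(-1907/7) = 1466483/7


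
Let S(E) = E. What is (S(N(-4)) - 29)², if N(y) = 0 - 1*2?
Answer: 961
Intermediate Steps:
N(y) = -2 (N(y) = 0 - 2 = -2)
(S(N(-4)) - 29)² = (-2 - 29)² = (-31)² = 961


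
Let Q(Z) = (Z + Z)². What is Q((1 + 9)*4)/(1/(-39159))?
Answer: -250617600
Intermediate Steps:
Q(Z) = 4*Z² (Q(Z) = (2*Z)² = 4*Z²)
Q((1 + 9)*4)/(1/(-39159)) = (4*((1 + 9)*4)²)/(1/(-39159)) = (4*(10*4)²)/(-1/39159) = (4*40²)*(-39159) = (4*1600)*(-39159) = 6400*(-39159) = -250617600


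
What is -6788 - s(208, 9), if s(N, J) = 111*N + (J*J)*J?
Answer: -30605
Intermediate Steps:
s(N, J) = J³ + 111*N (s(N, J) = 111*N + J²*J = 111*N + J³ = J³ + 111*N)
-6788 - s(208, 9) = -6788 - (9³ + 111*208) = -6788 - (729 + 23088) = -6788 - 1*23817 = -6788 - 23817 = -30605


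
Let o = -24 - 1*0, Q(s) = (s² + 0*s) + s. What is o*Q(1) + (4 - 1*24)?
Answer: -68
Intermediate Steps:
Q(s) = s + s² (Q(s) = (s² + 0) + s = s² + s = s + s²)
o = -24 (o = -24 + 0 = -24)
o*Q(1) + (4 - 1*24) = -24*(1 + 1) + (4 - 1*24) = -24*2 + (4 - 24) = -24*2 - 20 = -48 - 20 = -68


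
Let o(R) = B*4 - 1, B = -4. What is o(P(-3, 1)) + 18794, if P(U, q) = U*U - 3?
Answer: 18777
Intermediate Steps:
P(U, q) = -3 + U² (P(U, q) = U² - 3 = -3 + U²)
o(R) = -17 (o(R) = -4*4 - 1 = -16 - 1 = -17)
o(P(-3, 1)) + 18794 = -17 + 18794 = 18777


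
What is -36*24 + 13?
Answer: -851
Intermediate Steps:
-36*24 + 13 = -864 + 13 = -851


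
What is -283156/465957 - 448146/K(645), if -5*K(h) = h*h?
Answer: 478699666/100180755 ≈ 4.7784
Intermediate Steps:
K(h) = -h²/5 (K(h) = -h*h/5 = -h²/5)
-283156/465957 - 448146/K(645) = -283156/465957 - 448146/((-⅕*645²)) = -283156*1/465957 - 448146/((-⅕*416025)) = -283156/465957 - 448146/(-83205) = -283156/465957 - 448146*(-1/83205) = -283156/465957 + 1158/215 = 478699666/100180755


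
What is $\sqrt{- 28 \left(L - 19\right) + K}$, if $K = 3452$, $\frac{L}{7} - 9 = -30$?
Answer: $90$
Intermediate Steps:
$L = -147$ ($L = 63 + 7 \left(-30\right) = 63 - 210 = -147$)
$\sqrt{- 28 \left(L - 19\right) + K} = \sqrt{- 28 \left(-147 - 19\right) + 3452} = \sqrt{\left(-28\right) \left(-166\right) + 3452} = \sqrt{4648 + 3452} = \sqrt{8100} = 90$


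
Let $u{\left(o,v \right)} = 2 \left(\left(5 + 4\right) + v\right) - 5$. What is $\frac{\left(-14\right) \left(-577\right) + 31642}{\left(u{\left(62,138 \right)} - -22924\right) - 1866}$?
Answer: $\frac{39720}{21347} \approx 1.8607$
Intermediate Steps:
$u{\left(o,v \right)} = 13 + 2 v$ ($u{\left(o,v \right)} = 2 \left(9 + v\right) - 5 = \left(18 + 2 v\right) - 5 = 13 + 2 v$)
$\frac{\left(-14\right) \left(-577\right) + 31642}{\left(u{\left(62,138 \right)} - -22924\right) - 1866} = \frac{\left(-14\right) \left(-577\right) + 31642}{\left(\left(13 + 2 \cdot 138\right) - -22924\right) - 1866} = \frac{8078 + 31642}{\left(\left(13 + 276\right) + 22924\right) - 1866} = \frac{39720}{\left(289 + 22924\right) - 1866} = \frac{39720}{23213 - 1866} = \frac{39720}{21347}$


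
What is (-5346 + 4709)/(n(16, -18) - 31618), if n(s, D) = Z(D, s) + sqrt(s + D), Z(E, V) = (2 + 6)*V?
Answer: 10029565/495810051 + 637*I*sqrt(2)/991620102 ≈ 0.020229 + 9.0847e-7*I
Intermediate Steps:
Z(E, V) = 8*V
n(s, D) = sqrt(D + s) + 8*s (n(s, D) = 8*s + sqrt(s + D) = 8*s + sqrt(D + s) = sqrt(D + s) + 8*s)
(-5346 + 4709)/(n(16, -18) - 31618) = (-5346 + 4709)/((sqrt(-18 + 16) + 8*16) - 31618) = -637/((sqrt(-2) + 128) - 31618) = -637/((I*sqrt(2) + 128) - 31618) = -637/((128 + I*sqrt(2)) - 31618) = -637/(-31490 + I*sqrt(2))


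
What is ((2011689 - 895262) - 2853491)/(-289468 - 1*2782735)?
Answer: 1737064/3072203 ≈ 0.56541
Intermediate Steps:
((2011689 - 895262) - 2853491)/(-289468 - 1*2782735) = (1116427 - 2853491)/(-289468 - 2782735) = -1737064/(-3072203) = -1737064*(-1/3072203) = 1737064/3072203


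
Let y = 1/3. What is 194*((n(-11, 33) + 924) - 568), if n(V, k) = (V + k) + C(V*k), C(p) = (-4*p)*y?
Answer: 167228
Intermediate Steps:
y = ⅓ ≈ 0.33333
C(p) = -4*p/3 (C(p) = -4*p*(⅓) = -4*p/3)
n(V, k) = V + k - 4*V*k/3 (n(V, k) = (V + k) - 4*V*k/3 = V + k - 4*V*k/3)
194*((n(-11, 33) + 924) - 568) = 194*(((-11 + 33 - 4/3*(-11)*33) + 924) - 568) = 194*(((-11 + 33 + 484) + 924) - 568) = 194*((506 + 924) - 568) = 194*(1430 - 568) = 194*862 = 167228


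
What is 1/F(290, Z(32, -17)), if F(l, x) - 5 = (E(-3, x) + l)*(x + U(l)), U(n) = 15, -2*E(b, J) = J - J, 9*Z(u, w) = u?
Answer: 9/48475 ≈ 0.00018566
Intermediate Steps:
Z(u, w) = u/9
E(b, J) = 0 (E(b, J) = -(J - J)/2 = -½*0 = 0)
F(l, x) = 5 + l*(15 + x) (F(l, x) = 5 + (0 + l)*(x + 15) = 5 + l*(15 + x))
1/F(290, Z(32, -17)) = 1/(5 + 15*290 + 290*((⅑)*32)) = 1/(5 + 4350 + 290*(32/9)) = 1/(5 + 4350 + 9280/9) = 1/(48475/9) = 9/48475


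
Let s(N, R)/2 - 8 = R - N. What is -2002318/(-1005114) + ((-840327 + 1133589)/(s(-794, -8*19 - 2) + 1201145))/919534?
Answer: 50316682692417340/25257724035001689 ≈ 1.9921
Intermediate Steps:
s(N, R) = 16 - 2*N + 2*R (s(N, R) = 16 + 2*(R - N) = 16 + (-2*N + 2*R) = 16 - 2*N + 2*R)
-2002318/(-1005114) + ((-840327 + 1133589)/(s(-794, -8*19 - 2) + 1201145))/919534 = -2002318/(-1005114) + ((-840327 + 1133589)/((16 - 2*(-794) + 2*(-8*19 - 2)) + 1201145))/919534 = -2002318*(-1/1005114) + (293262/((16 + 1588 + 2*(-152 - 2)) + 1201145))*(1/919534) = 1001159/502557 + (293262/((16 + 1588 + 2*(-154)) + 1201145))*(1/919534) = 1001159/502557 + (293262/((16 + 1588 - 308) + 1201145))*(1/919534) = 1001159/502557 + (293262/(1296 + 1201145))*(1/919534) = 1001159/502557 + (293262/1202441)*(1/919534) = 1001159/502557 + 146631/552842691247 = 50316682692417340/25257724035001689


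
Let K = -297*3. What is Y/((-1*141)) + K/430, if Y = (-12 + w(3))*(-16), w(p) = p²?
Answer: -48757/20210 ≈ -2.4125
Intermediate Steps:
K = -891
Y = 48 (Y = (-12 + 3²)*(-16) = (-12 + 9)*(-16) = -3*(-16) = 48)
Y/((-1*141)) + K/430 = 48/((-1*141)) - 891/430 = 48/(-141) - 891*1/430 = 48*(-1/141) - 891/430 = -16/47 - 891/430 = -48757/20210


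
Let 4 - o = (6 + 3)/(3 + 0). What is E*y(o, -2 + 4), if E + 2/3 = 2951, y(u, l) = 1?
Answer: 8851/3 ≈ 2950.3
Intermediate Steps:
o = 1 (o = 4 - (6 + 3)/(3 + 0) = 4 - 9/3 = 4 - 1*3 = 4 - 3 = 1)
E = 8851/3 (E = -⅔ + 2951 = 8851/3 ≈ 2950.3)
E*y(o, -2 + 4) = (8851/3)*1 = 8851/3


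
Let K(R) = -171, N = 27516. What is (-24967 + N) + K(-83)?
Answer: 2378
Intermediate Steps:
(-24967 + N) + K(-83) = (-24967 + 27516) - 171 = 2549 - 171 = 2378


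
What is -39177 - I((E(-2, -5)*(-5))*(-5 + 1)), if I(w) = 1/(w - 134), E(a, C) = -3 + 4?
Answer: -4466177/114 ≈ -39177.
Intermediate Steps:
E(a, C) = 1
I(w) = 1/(-134 + w)
-39177 - I((E(-2, -5)*(-5))*(-5 + 1)) = -39177 - 1/(-134 + (1*(-5))*(-5 + 1)) = -39177 - 1/(-134 - 5*(-4)) = -39177 - 1/(-134 + 20) = -39177 - 1/(-114) = -39177 - 1*(-1/114) = -39177 + 1/114 = -4466177/114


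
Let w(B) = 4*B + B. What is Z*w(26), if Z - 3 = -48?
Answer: -5850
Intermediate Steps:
Z = -45 (Z = 3 - 48 = -45)
w(B) = 5*B
Z*w(26) = -225*26 = -45*130 = -5850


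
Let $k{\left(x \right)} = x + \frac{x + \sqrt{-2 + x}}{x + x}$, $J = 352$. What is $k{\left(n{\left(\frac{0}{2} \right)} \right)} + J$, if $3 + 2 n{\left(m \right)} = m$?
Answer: $351 - \frac{i \sqrt{14}}{6} \approx 351.0 - 0.62361 i$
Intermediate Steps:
$n{\left(m \right)} = - \frac{3}{2} + \frac{m}{2}$
$k{\left(x \right)} = x + \frac{x + \sqrt{-2 + x}}{2 x}$
$k{\left(n{\left(\frac{0}{2} \right)} \right)} + J = \left(\frac{1}{2} - \left(\frac{3}{2} - \frac{0 \cdot \frac{1}{2}}{2}\right) + \frac{\sqrt{-2 - \left(\frac{3}{2} - \frac{0 \cdot \frac{1}{2}}{2}\right)}}{2 \left(- \frac{3}{2} + \frac{0 \cdot \frac{1}{2}}{2}\right)}\right) + 352 = \left(\frac{1}{2} + \left(- \frac{3}{2} + \frac{1}{2} \cdot 0\right) + \frac{\sqrt{-2 + \left(- \frac{3}{2} + \frac{1}{2} \cdot 0\right)}}{2 \left(- \frac{3}{2} + \frac{1}{2} \cdot 0\right)}\right) + 352 = \left(\frac{1}{2} + \left(- \frac{3}{2} + 0\right) + \frac{\sqrt{-2 + \left(- \frac{3}{2} + 0\right)}}{2 \left(- \frac{3}{2} + 0\right)}\right) + 352 = \left(\frac{1}{2} - \frac{3}{2} + \frac{\sqrt{-2 - \frac{3}{2}}}{2 \left(- \frac{3}{2}\right)}\right) + 352 = \left(\frac{1}{2} - \frac{3}{2} + \frac{1}{2} \left(- \frac{2}{3}\right) \sqrt{- \frac{7}{2}}\right) + 352 = \left(\frac{1}{2} - \frac{3}{2} + \frac{1}{2} \left(- \frac{2}{3}\right) \frac{i \sqrt{14}}{2}\right) + 352 = \left(\frac{1}{2} - \frac{3}{2} - \frac{i \sqrt{14}}{6}\right) + 352 = \left(-1 - \frac{i \sqrt{14}}{6}\right) + 352 = 351 - \frac{i \sqrt{14}}{6}$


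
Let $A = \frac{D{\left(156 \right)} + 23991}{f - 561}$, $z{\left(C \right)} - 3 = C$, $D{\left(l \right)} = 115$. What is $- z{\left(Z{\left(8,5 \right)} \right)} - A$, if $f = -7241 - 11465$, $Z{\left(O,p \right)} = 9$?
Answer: $- \frac{207098}{19267} \approx -10.749$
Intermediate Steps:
$f = -18706$ ($f = -7241 - 11465 = -18706$)
$z{\left(C \right)} = 3 + C$
$A = - \frac{24106}{19267}$ ($A = \frac{115 + 23991}{-18706 - 561} = \frac{24106}{-19267} = 24106 \left(- \frac{1}{19267}\right) = - \frac{24106}{19267} \approx -1.2512$)
$- z{\left(Z{\left(8,5 \right)} \right)} - A = - (3 + 9) - - \frac{24106}{19267} = \left(-1\right) 12 + \frac{24106}{19267} = -12 + \frac{24106}{19267} = - \frac{207098}{19267}$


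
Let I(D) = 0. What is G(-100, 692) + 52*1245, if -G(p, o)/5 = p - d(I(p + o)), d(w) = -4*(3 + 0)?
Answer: 65180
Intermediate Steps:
d(w) = -12 (d(w) = -4*3 = -12)
G(p, o) = -60 - 5*p (G(p, o) = -5*(p - 1*(-12)) = -5*(p + 12) = -5*(12 + p) = -60 - 5*p)
G(-100, 692) + 52*1245 = (-60 - 5*(-100)) + 52*1245 = (-60 + 500) + 64740 = 440 + 64740 = 65180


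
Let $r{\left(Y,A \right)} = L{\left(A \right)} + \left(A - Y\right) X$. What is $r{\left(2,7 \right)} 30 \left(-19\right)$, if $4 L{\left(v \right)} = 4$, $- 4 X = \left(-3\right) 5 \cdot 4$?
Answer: $-43320$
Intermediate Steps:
$X = 15$ ($X = - \frac{\left(-3\right) 5 \cdot 4}{4} = - \frac{\left(-15\right) 4}{4} = \left(- \frac{1}{4}\right) \left(-60\right) = 15$)
$L{\left(v \right)} = 1$ ($L{\left(v \right)} = \frac{1}{4} \cdot 4 = 1$)
$r{\left(Y,A \right)} = 1 - 15 Y + 15 A$ ($r{\left(Y,A \right)} = 1 + \left(A - Y\right) 15 = 1 + \left(- 15 Y + 15 A\right) = 1 - 15 Y + 15 A$)
$r{\left(2,7 \right)} 30 \left(-19\right) = \left(1 - 30 + 15 \cdot 7\right) 30 \left(-19\right) = \left(1 - 30 + 105\right) 30 \left(-19\right) = 76 \cdot 30 \left(-19\right) = 2280 \left(-19\right) = -43320$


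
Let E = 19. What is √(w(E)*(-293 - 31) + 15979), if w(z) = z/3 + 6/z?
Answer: √4990711/19 ≈ 117.58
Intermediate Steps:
w(z) = 6/z + z/3 (w(z) = z*(⅓) + 6/z = z/3 + 6/z = 6/z + z/3)
√(w(E)*(-293 - 31) + 15979) = √((6/19 + (⅓)*19)*(-293 - 31) + 15979) = √((6*(1/19) + 19/3)*(-324) + 15979) = √((6/19 + 19/3)*(-324) + 15979) = √((379/57)*(-324) + 15979) = √(-40932/19 + 15979) = √(262669/19) = √4990711/19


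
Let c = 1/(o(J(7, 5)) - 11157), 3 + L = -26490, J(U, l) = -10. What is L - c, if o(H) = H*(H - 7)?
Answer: -291078590/10987 ≈ -26493.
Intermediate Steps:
o(H) = H*(-7 + H)
L = -26493 (L = -3 - 26490 = -26493)
c = -1/10987 (c = 1/(-10*(-7 - 10) - 11157) = 1/(-10*(-17) - 11157) = 1/(170 - 11157) = 1/(-10987) = -1/10987 ≈ -9.1017e-5)
L - c = -26493 - 1*(-1/10987) = -26493 + 1/10987 = -291078590/10987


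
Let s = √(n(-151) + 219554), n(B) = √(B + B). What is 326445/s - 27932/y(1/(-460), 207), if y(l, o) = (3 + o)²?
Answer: -6983/11025 + 326445/√(219554 + I*√302) ≈ 696.06 - 0.027572*I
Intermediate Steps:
n(B) = √2*√B (n(B) = √(2*B) = √2*√B)
s = √(219554 + I*√302) (s = √(√2*√(-151) + 219554) = √(√2*(I*√151) + 219554) = √(I*√302 + 219554) = √(219554 + I*√302) ≈ 468.57 + 0.019*I)
326445/s - 27932/y(1/(-460), 207) = 326445/(√(219554 + I*√302)) - 27932/(3 + 207)² = 326445/√(219554 + I*√302) - 27932/(210²) = 326445/√(219554 + I*√302) - 27932/44100 = 326445/√(219554 + I*√302) - 27932*1/44100 = 326445/√(219554 + I*√302) - 6983/11025 = -6983/11025 + 326445/√(219554 + I*√302)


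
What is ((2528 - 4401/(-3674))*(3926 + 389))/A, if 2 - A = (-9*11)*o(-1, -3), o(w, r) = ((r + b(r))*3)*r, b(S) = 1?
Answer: 40096157995/6554416 ≈ 6117.4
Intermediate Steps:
o(w, r) = r*(3 + 3*r) (o(w, r) = ((r + 1)*3)*r = ((1 + r)*3)*r = (3 + 3*r)*r = r*(3 + 3*r))
A = 1784 (A = 2 - (-9*11)*3*(-3)*(1 - 3) = 2 - (-99)*3*(-3)*(-2) = 2 - (-99)*18 = 2 - 1*(-1782) = 2 + 1782 = 1784)
((2528 - 4401/(-3674))*(3926 + 389))/A = ((2528 - 4401/(-3674))*(3926 + 389))/1784 = ((2528 - 4401*(-1/3674))*4315)*(1/1784) = ((2528 + 4401/3674)*4315)*(1/1784) = ((9292273/3674)*4315)*(1/1784) = (40096157995/3674)*(1/1784) = 40096157995/6554416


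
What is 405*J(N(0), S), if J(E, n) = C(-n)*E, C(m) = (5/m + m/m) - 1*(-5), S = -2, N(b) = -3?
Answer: -20655/2 ≈ -10328.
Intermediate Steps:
C(m) = 6 + 5/m (C(m) = (5/m + 1) + 5 = (1 + 5/m) + 5 = 6 + 5/m)
J(E, n) = E*(6 - 5/n) (J(E, n) = (6 + 5/((-n)))*E = (6 + 5*(-1/n))*E = (6 - 5/n)*E = E*(6 - 5/n))
405*J(N(0), S) = 405*(-3*(-5 + 6*(-2))/(-2)) = 405*(-3*(-½)*(-5 - 12)) = 405*(-3*(-½)*(-17)) = 405*(-51/2) = -20655/2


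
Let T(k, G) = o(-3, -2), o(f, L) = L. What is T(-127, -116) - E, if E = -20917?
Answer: 20915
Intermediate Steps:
T(k, G) = -2
T(-127, -116) - E = -2 - 1*(-20917) = -2 + 20917 = 20915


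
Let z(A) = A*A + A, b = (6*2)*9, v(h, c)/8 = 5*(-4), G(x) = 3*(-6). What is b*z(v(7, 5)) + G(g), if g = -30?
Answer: 2747502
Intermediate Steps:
G(x) = -18
v(h, c) = -160 (v(h, c) = 8*(5*(-4)) = 8*(-20) = -160)
b = 108 (b = 12*9 = 108)
z(A) = A + A**2 (z(A) = A**2 + A = A + A**2)
b*z(v(7, 5)) + G(g) = 108*(-160*(1 - 160)) - 18 = 108*(-160*(-159)) - 18 = 108*25440 - 18 = 2747520 - 18 = 2747502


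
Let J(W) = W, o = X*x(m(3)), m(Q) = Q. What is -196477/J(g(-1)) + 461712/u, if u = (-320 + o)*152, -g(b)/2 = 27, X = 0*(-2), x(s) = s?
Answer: 297865901/82080 ≈ 3629.0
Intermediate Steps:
X = 0
g(b) = -54 (g(b) = -2*27 = -54)
o = 0 (o = 0*3 = 0)
u = -48640 (u = (-320 + 0)*152 = -320*152 = -48640)
-196477/J(g(-1)) + 461712/u = -196477/(-54) + 461712/(-48640) = -196477*(-1/54) + 461712*(-1/48640) = 196477/54 - 28857/3040 = 297865901/82080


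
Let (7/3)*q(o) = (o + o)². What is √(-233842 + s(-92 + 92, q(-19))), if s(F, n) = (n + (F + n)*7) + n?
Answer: I*√11185342/7 ≈ 477.78*I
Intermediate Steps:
q(o) = 12*o²/7 (q(o) = 3*(o + o)²/7 = 3*(2*o)²/7 = 3*(4*o²)/7 = 12*o²/7)
s(F, n) = 7*F + 9*n (s(F, n) = (n + (7*F + 7*n)) + n = (7*F + 8*n) + n = 7*F + 9*n)
√(-233842 + s(-92 + 92, q(-19))) = √(-233842 + (7*(-92 + 92) + 9*((12/7)*(-19)²))) = √(-233842 + (7*0 + 9*((12/7)*361))) = √(-233842 + (0 + 9*(4332/7))) = √(-233842 + (0 + 38988/7)) = √(-233842 + 38988/7) = √(-1597906/7) = I*√11185342/7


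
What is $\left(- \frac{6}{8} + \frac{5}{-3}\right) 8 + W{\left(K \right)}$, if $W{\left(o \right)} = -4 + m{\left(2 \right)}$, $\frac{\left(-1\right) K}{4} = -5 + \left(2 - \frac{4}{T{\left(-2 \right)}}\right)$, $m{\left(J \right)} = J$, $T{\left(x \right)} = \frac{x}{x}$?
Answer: $- \frac{64}{3} \approx -21.333$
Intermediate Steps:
$T{\left(x \right)} = 1$
$K = 28$ ($K = - 4 \left(-5 + \left(2 - \frac{4}{1}\right)\right) = - 4 \left(-5 + \left(2 - 4 \cdot 1\right)\right) = - 4 \left(-5 + \left(2 - 4\right)\right) = - 4 \left(-5 - 2\right) = \left(-4\right) \left(-7\right) = 28$)
$W{\left(o \right)} = -2$ ($W{\left(o \right)} = -4 + 2 = -2$)
$\left(- \frac{6}{8} + \frac{5}{-3}\right) 8 + W{\left(K \right)} = \left(- \frac{6}{8} + \frac{5}{-3}\right) 8 - 2 = \left(\left(-6\right) \frac{1}{8} + 5 \left(- \frac{1}{3}\right)\right) 8 - 2 = \left(- \frac{3}{4} - \frac{5}{3}\right) 8 - 2 = \left(- \frac{29}{12}\right) 8 - 2 = - \frac{58}{3} - 2 = - \frac{64}{3}$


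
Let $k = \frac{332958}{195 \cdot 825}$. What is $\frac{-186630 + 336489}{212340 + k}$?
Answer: $\frac{8036188875}{11386843486} \approx 0.70574$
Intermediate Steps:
$k = \frac{110986}{53625}$ ($k = \frac{332958}{160875} = 332958 \cdot \frac{1}{160875} = \frac{110986}{53625} \approx 2.0697$)
$\frac{-186630 + 336489}{212340 + k} = \frac{-186630 + 336489}{212340 + \frac{110986}{53625}} = \frac{149859}{\frac{11386843486}{53625}} = 149859 \cdot \frac{53625}{11386843486} = \frac{8036188875}{11386843486}$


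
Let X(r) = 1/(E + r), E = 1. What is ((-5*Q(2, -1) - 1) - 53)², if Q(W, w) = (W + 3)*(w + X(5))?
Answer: 39601/36 ≈ 1100.0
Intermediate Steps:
X(r) = 1/(1 + r)
Q(W, w) = (3 + W)*(⅙ + w) (Q(W, w) = (W + 3)*(w + 1/(1 + 5)) = (3 + W)*(w + 1/6) = (3 + W)*(w + ⅙) = (3 + W)*(⅙ + w))
((-5*Q(2, -1) - 1) - 53)² = ((-5*(½ + 3*(-1) + (⅙)*2 + 2*(-1)) - 1) - 53)² = ((-5*(½ - 3 + ⅓ - 2) - 1) - 53)² = ((-5*(-25/6) - 1) - 53)² = ((125/6 - 1) - 53)² = (119/6 - 53)² = (-199/6)² = 39601/36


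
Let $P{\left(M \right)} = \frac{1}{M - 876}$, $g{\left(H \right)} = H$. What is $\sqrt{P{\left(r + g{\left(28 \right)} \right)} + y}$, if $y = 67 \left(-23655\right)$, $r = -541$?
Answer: $\frac{i \sqrt{3057751914474}}{1389} \approx 1258.9 i$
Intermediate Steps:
$P{\left(M \right)} = \frac{1}{-876 + M}$
$y = -1584885$
$\sqrt{P{\left(r + g{\left(28 \right)} \right)} + y} = \sqrt{\frac{1}{-876 + \left(-541 + 28\right)} - 1584885} = \sqrt{\frac{1}{-876 - 513} - 1584885} = \sqrt{\frac{1}{-1389} - 1584885} = \sqrt{- \frac{1}{1389} - 1584885} = \sqrt{- \frac{2201405266}{1389}} = \frac{i \sqrt{3057751914474}}{1389}$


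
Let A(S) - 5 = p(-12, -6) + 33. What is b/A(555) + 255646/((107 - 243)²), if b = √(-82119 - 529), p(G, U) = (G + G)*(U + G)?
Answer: 7519/544 + I*√20662/235 ≈ 13.822 + 0.61167*I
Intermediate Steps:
p(G, U) = 2*G*(G + U) (p(G, U) = (2*G)*(G + U) = 2*G*(G + U))
b = 2*I*√20662 (b = √(-82648) = 2*I*√20662 ≈ 287.49*I)
A(S) = 470 (A(S) = 5 + (2*(-12)*(-12 - 6) + 33) = 5 + (2*(-12)*(-18) + 33) = 5 + (432 + 33) = 5 + 465 = 470)
b/A(555) + 255646/((107 - 243)²) = (2*I*√20662)/470 + 255646/((107 - 243)²) = (2*I*√20662)*(1/470) + 255646/((-136)²) = I*√20662/235 + 255646/18496 = I*√20662/235 + 255646*(1/18496) = I*√20662/235 + 7519/544 = 7519/544 + I*√20662/235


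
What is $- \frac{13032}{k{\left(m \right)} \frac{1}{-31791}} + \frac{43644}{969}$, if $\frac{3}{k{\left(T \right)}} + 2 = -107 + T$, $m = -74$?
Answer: $- \frac{8162959032788}{323} \approx -2.5272 \cdot 10^{10}$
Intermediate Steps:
$k{\left(T \right)} = \frac{3}{-109 + T}$ ($k{\left(T \right)} = \frac{3}{-2 + \left(-107 + T\right)} = \frac{3}{-109 + T}$)
$- \frac{13032}{k{\left(m \right)} \frac{1}{-31791}} + \frac{43644}{969} = - \frac{13032}{\frac{3}{-109 - 74} \frac{1}{-31791}} + \frac{43644}{969} = - \frac{13032}{\frac{3}{-183} \left(- \frac{1}{31791}\right)} + 43644 \cdot \frac{1}{969} = - \frac{13032}{3 \left(- \frac{1}{183}\right) \left(- \frac{1}{31791}\right)} + \frac{14548}{323} = - \frac{13032}{\left(- \frac{1}{61}\right) \left(- \frac{1}{31791}\right)} + \frac{14548}{323} = - 13032 \frac{1}{\frac{1}{1939251}} + \frac{14548}{323} = \left(-13032\right) 1939251 + \frac{14548}{323} = -25272319032 + \frac{14548}{323} = - \frac{8162959032788}{323}$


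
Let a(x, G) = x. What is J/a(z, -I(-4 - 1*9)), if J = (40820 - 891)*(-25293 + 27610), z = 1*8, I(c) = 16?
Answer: 92515493/8 ≈ 1.1564e+7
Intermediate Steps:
z = 8
J = 92515493 (J = 39929*2317 = 92515493)
J/a(z, -I(-4 - 1*9)) = 92515493/8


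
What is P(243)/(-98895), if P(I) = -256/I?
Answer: 256/24031485 ≈ 1.0653e-5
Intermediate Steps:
P(243)/(-98895) = -256/243/(-98895) = -256*1/243*(-1/98895) = -256/243*(-1/98895) = 256/24031485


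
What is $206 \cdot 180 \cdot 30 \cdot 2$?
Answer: $2224800$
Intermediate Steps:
$206 \cdot 180 \cdot 30 \cdot 2 = 37080 \cdot 60 = 2224800$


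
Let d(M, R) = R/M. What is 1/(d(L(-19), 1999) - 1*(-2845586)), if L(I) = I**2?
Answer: 361/1027258545 ≈ 3.5142e-7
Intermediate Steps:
1/(d(L(-19), 1999) - 1*(-2845586)) = 1/(1999/((-19)**2) - 1*(-2845586)) = 1/(1999/361 + 2845586) = 1/(1027258545/361) = 361/1027258545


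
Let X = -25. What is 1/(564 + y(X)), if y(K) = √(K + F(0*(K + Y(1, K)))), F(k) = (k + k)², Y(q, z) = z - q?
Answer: 564/318121 - 5*I/318121 ≈ 0.0017729 - 1.5717e-5*I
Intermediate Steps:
F(k) = 4*k² (F(k) = (2*k)² = 4*k²)
y(K) = √K (y(K) = √(K + 4*(0*(K + (K - 1*1)))²) = √(K + 4*(0*(K + (K - 1)))²) = √(K + 4*(0*(K + (-1 + K)))²) = √(K + 4*(0*(-1 + 2*K))²) = √(K + 4*0²) = √(K + 4*0) = √(K + 0) = √K)
1/(564 + y(X)) = 1/(564 + √(-25)) = 1/(564 + 5*I) = (564 - 5*I)/318121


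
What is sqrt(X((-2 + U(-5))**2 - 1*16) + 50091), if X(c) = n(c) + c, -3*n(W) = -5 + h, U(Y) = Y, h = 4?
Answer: sqrt(451119)/3 ≈ 223.88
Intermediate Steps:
n(W) = 1/3 (n(W) = -(-5 + 4)/3 = -1/3*(-1) = 1/3)
X(c) = 1/3 + c
sqrt(X((-2 + U(-5))**2 - 1*16) + 50091) = sqrt((1/3 + ((-2 - 5)**2 - 1*16)) + 50091) = sqrt((1/3 + ((-7)**2 - 16)) + 50091) = sqrt((1/3 + (49 - 16)) + 50091) = sqrt((1/3 + 33) + 50091) = sqrt(100/3 + 50091) = sqrt(150373/3) = sqrt(451119)/3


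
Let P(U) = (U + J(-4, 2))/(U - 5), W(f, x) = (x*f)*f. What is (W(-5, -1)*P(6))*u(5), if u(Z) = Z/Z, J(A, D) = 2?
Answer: -200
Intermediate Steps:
W(f, x) = x*f² (W(f, x) = (f*x)*f = x*f²)
P(U) = (2 + U)/(-5 + U) (P(U) = (U + 2)/(U - 5) = (2 + U)/(-5 + U))
u(Z) = 1
(W(-5, -1)*P(6))*u(5) = ((-1*(-5)²)*((2 + 6)/(-5 + 6)))*1 = ((-1*25)*(8/1))*1 = -25*8*1 = -200*1 = -200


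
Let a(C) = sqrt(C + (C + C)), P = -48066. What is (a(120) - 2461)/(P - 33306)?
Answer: 2461/81372 - sqrt(10)/13562 ≈ 0.030011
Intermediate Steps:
a(C) = sqrt(3)*sqrt(C) (a(C) = sqrt(C + 2*C) = sqrt(3*C) = sqrt(3)*sqrt(C))
(a(120) - 2461)/(P - 33306) = (sqrt(3)*sqrt(120) - 2461)/(-48066 - 33306) = (sqrt(3)*(2*sqrt(30)) - 2461)/(-81372) = (6*sqrt(10) - 2461)*(-1/81372) = (-2461 + 6*sqrt(10))*(-1/81372) = 2461/81372 - sqrt(10)/13562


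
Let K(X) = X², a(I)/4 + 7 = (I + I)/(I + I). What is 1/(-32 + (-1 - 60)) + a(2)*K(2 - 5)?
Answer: -20089/93 ≈ -216.01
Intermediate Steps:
a(I) = -24 (a(I) = -28 + 4*((I + I)/(I + I)) = -28 + 4*((2*I)/((2*I))) = -28 + 4*((2*I)*(1/(2*I))) = -28 + 4*1 = -28 + 4 = -24)
1/(-32 + (-1 - 60)) + a(2)*K(2 - 5) = 1/(-32 + (-1 - 60)) - 24*(2 - 5)² = 1/(-32 - 61) - 24*(-3)² = 1/(-93) - 24*9 = -1/93 - 216 = -20089/93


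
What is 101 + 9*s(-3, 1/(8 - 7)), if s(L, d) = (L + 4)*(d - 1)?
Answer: 101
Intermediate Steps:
s(L, d) = (-1 + d)*(4 + L) (s(L, d) = (4 + L)*(-1 + d) = (-1 + d)*(4 + L))
101 + 9*s(-3, 1/(8 - 7)) = 101 + 9*(-4 - 1*(-3) + 4/(8 - 7) - 3/(8 - 7)) = 101 + 9*(-4 + 3 + 4/1 - 3/1) = 101 + 9*(-4 + 3 + 4*1 - 3*1) = 101 + 9*(-4 + 3 + 4 - 3) = 101 + 9*0 = 101 + 0 = 101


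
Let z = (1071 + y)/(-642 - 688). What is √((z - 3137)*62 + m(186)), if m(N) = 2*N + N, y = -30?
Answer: I*√85784807815/665 ≈ 440.44*I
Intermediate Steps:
z = -1041/1330 (z = (1071 - 30)/(-642 - 688) = 1041/(-1330) = 1041*(-1/1330) = -1041/1330 ≈ -0.78271)
m(N) = 3*N
√((z - 3137)*62 + m(186)) = √((-1041/1330 - 3137)*62 + 3*186) = √(-4173251/1330*62 + 558) = √(-129370781/665 + 558) = √(-128999711/665) = I*√85784807815/665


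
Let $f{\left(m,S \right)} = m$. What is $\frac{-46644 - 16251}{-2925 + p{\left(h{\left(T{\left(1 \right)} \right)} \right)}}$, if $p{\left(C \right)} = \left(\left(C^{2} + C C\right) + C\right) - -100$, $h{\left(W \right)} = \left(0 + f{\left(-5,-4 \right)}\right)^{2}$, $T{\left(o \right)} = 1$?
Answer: $\frac{12579}{310} \approx 40.577$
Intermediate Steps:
$h{\left(W \right)} = 25$ ($h{\left(W \right)} = \left(0 - 5\right)^{2} = \left(-5\right)^{2} = 25$)
$p{\left(C \right)} = 100 + C + 2 C^{2}$ ($p{\left(C \right)} = \left(\left(C^{2} + C^{2}\right) + C\right) + 100 = \left(2 C^{2} + C\right) + 100 = \left(C + 2 C^{2}\right) + 100 = 100 + C + 2 C^{2}$)
$\frac{-46644 - 16251}{-2925 + p{\left(h{\left(T{\left(1 \right)} \right)} \right)}} = \frac{-46644 - 16251}{-2925 + \left(100 + 25 + 2 \cdot 25^{2}\right)} = - \frac{62895}{-2925 + \left(100 + 25 + 2 \cdot 625\right)} = - \frac{62895}{-2925 + \left(100 + 25 + 1250\right)} = - \frac{62895}{-2925 + 1375} = - \frac{62895}{-1550} = \left(-62895\right) \left(- \frac{1}{1550}\right) = \frac{12579}{310}$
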